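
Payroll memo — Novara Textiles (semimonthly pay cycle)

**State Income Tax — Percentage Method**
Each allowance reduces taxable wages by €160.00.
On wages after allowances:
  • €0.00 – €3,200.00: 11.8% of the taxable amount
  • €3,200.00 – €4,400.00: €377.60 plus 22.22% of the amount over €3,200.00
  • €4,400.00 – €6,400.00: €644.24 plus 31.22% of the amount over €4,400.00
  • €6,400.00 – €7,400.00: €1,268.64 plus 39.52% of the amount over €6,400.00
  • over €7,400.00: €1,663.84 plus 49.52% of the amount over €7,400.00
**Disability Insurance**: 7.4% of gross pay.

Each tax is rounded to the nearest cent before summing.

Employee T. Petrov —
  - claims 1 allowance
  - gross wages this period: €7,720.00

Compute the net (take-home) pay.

State Income Tax: taxable = €7,720.00 − 1×€160.00 = €7,560.00
  €1,663.84 + 49.52% × (€7,560.00 − €7,400.00) = €1,663.84 + 49.52% × €160.00 = €1,743.07
Disability Insurance: 7.4% × €7,720.00 = €571.28
Total withheld: €1,743.07 + €571.28 = €2,314.35
Net pay: €7,720.00 − €2,314.35 = €5,405.65

€5,405.65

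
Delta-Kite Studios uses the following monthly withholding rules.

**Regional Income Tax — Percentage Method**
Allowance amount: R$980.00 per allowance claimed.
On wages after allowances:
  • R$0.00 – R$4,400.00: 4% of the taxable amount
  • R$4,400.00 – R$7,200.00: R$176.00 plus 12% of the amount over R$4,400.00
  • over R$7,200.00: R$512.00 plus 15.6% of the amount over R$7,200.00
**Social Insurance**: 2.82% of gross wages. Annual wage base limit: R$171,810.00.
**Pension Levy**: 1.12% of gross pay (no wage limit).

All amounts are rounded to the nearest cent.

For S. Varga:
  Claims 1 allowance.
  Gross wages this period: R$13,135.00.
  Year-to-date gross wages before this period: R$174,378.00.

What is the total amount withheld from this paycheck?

Regional Income Tax: taxable = R$13,135.00 − 1×R$980.00 = R$12,155.00
  R$512.00 + 15.6% × (R$12,155.00 − R$7,200.00) = R$512.00 + 15.6% × R$4,955.00 = R$1,284.98
Social Insurance: YTD R$174,378.00 ≥ cap R$171,810.00 → R$0.00
Pension Levy: 1.12% × R$13,135.00 = R$147.11
Total: R$1,284.98 + R$0.00 + R$147.11 = R$1,432.09

R$1,432.09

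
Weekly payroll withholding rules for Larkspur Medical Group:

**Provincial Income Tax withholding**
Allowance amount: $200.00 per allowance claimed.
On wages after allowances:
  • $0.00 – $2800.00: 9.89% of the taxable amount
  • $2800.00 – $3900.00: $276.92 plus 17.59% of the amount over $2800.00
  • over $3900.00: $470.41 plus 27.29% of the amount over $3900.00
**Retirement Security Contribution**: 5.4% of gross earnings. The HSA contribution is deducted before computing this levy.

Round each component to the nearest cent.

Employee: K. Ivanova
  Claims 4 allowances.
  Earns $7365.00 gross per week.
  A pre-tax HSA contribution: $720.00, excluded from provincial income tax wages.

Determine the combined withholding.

Provincial Income Tax: taxable = $7365.00 − $720.00 − 4×$200.00 = $5845.00
  $470.41 + 27.29% × ($5845.00 − $3900.00) = $470.41 + 27.29% × $1945.00 = $1001.20
Retirement Security Contribution: 5.4% × $6645.00 = $358.83
Total: $1001.20 + $358.83 = $1360.03

$1360.03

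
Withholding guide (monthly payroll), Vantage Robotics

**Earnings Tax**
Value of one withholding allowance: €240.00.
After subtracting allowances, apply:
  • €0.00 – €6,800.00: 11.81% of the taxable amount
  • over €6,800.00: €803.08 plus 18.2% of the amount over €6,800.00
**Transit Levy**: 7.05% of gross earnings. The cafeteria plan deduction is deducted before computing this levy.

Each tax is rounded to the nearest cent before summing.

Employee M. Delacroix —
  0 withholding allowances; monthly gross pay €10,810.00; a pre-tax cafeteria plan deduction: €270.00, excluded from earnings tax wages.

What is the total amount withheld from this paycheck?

Earnings Tax: taxable = €10,810.00 − €270.00 = €10,540.00
  €803.08 + 18.2% × (€10,540.00 − €6,800.00) = €803.08 + 18.2% × €3,740.00 = €1,483.76
Transit Levy: 7.05% × €10,540.00 = €743.07
Total: €1,483.76 + €743.07 = €2,226.83

€2,226.83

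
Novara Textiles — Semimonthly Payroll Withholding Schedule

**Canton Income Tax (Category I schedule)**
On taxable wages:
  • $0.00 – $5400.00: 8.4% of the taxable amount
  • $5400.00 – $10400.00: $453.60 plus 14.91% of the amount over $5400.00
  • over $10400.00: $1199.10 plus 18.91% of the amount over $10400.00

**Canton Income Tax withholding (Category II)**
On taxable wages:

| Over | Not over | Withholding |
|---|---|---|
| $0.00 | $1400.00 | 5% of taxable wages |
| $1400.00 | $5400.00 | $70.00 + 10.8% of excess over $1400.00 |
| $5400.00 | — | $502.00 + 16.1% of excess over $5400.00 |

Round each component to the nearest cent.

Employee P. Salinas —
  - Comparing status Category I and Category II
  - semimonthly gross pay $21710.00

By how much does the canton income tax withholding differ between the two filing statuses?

$209.91

Canton Income Tax (Category I): taxable = $21710.00
  $1199.10 + 18.91% × ($21710.00 − $10400.00) = $1199.10 + 18.91% × $11310.00 = $3337.82
Canton Income Tax (Category II): taxable = $21710.00
  $502.00 + 16.1% × ($21710.00 − $5400.00) = $502.00 + 16.1% × $16310.00 = $3127.91
Difference: |$3337.82 − $3127.91| = $209.91 (higher under Category I)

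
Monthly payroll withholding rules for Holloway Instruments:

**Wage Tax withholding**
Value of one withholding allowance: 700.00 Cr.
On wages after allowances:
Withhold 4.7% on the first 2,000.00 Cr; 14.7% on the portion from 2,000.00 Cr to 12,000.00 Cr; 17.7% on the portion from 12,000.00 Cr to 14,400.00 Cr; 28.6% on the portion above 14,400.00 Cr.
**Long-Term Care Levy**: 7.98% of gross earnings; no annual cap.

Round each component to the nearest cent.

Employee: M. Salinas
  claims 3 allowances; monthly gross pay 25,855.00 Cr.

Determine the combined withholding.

6,727.56 Cr

Wage Tax: taxable = 25,855.00 Cr − 3×700.00 Cr = 23,755.00 Cr
  1,988.80 Cr + 28.6% × (23,755.00 Cr − 14,400.00 Cr) = 1,988.80 Cr + 28.6% × 9,355.00 Cr = 4,664.33 Cr
Long-Term Care Levy: 7.98% × 25,855.00 Cr = 2,063.23 Cr
Total: 4,664.33 Cr + 2,063.23 Cr = 6,727.56 Cr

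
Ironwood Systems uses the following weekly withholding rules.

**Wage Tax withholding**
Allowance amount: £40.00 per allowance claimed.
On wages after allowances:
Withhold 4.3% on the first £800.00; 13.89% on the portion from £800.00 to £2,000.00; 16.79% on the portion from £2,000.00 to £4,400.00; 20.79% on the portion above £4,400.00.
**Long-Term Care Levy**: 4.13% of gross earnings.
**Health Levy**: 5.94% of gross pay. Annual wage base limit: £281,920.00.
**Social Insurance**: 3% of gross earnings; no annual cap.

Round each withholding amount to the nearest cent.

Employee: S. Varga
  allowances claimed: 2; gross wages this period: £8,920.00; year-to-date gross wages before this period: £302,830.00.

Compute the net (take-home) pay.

£6,756.88

Wage Tax: taxable = £8,920.00 − 2×£40.00 = £8,840.00
  £604.04 + 20.79% × (£8,840.00 − £4,400.00) = £604.04 + 20.79% × £4,440.00 = £1,527.12
Long-Term Care Levy: 4.13% × £8,920.00 = £368.40
Health Levy: YTD £302,830.00 ≥ cap £281,920.00 → £0.00
Social Insurance: 3% × £8,920.00 = £267.60
Total withheld: £1,527.12 + £368.40 + £0.00 + £267.60 = £2,163.12
Net pay: £8,920.00 − £2,163.12 = £6,756.88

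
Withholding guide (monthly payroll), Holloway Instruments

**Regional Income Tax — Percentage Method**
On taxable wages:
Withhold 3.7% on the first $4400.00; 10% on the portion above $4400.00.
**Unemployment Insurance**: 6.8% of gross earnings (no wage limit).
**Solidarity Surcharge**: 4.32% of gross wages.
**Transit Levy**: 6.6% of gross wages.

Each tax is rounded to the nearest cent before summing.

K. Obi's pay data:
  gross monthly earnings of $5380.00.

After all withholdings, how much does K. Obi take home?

Regional Income Tax: taxable = $5380.00
  $162.80 + 10% × ($5380.00 − $4400.00) = $162.80 + 10% × $980.00 = $260.80
Unemployment Insurance: 6.8% × $5380.00 = $365.84
Solidarity Surcharge: 4.32% × $5380.00 = $232.42
Transit Levy: 6.6% × $5380.00 = $355.08
Total withheld: $260.80 + $365.84 + $232.42 + $355.08 = $1214.14
Net pay: $5380.00 − $1214.14 = $4165.86

$4165.86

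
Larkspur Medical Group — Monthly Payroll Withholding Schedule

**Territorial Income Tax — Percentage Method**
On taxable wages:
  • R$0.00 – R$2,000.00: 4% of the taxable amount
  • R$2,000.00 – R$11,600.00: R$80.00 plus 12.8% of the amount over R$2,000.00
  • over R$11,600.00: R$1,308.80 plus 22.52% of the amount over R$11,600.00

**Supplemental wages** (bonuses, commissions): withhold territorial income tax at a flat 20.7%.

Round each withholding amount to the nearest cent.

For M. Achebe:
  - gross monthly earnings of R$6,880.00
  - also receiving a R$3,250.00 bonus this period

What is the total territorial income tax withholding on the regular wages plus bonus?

Territorial Income Tax: taxable = R$6,880.00
  R$80.00 + 12.8% × (R$6,880.00 − R$2,000.00) = R$80.00 + 12.8% × R$4,880.00 = R$704.64
Supplemental (20.7% flat on bonus): 20.7% × R$3,250.00 = R$672.75
Total territorial income tax: R$704.64 + R$672.75 = R$1,377.39

R$1,377.39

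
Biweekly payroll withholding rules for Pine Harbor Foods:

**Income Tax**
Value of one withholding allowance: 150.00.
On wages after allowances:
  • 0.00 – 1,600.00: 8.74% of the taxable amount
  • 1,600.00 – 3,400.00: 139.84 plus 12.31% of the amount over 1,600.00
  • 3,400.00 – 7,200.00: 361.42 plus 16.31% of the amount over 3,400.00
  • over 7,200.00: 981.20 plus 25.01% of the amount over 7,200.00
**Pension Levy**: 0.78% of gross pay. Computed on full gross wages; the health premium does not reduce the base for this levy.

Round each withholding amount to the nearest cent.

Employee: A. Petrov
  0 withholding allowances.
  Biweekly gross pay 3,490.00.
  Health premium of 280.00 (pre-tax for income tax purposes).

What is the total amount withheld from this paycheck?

365.25

Income Tax: taxable = 3,490.00 − 280.00 = 3,210.00
  139.84 + 12.31% × (3,210.00 − 1,600.00) = 139.84 + 12.31% × 1,610.00 = 338.03
Pension Levy: 0.78% × 3,490.00 = 27.22
Total: 338.03 + 27.22 = 365.25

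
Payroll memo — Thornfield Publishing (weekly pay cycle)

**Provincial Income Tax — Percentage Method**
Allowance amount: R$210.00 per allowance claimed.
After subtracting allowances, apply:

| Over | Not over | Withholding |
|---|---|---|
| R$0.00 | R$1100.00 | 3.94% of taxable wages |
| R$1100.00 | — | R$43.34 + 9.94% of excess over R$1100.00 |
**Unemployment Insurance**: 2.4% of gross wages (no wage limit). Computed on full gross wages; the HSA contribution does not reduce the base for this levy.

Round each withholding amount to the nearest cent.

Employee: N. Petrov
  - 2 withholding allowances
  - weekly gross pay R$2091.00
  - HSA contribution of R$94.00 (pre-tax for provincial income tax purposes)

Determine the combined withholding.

R$140.93

Provincial Income Tax: taxable = R$2091.00 − R$94.00 − 2×R$210.00 = R$1577.00
  R$43.34 + 9.94% × (R$1577.00 − R$1100.00) = R$43.34 + 9.94% × R$477.00 = R$90.75
Unemployment Insurance: 2.4% × R$2091.00 = R$50.18
Total: R$90.75 + R$50.18 = R$140.93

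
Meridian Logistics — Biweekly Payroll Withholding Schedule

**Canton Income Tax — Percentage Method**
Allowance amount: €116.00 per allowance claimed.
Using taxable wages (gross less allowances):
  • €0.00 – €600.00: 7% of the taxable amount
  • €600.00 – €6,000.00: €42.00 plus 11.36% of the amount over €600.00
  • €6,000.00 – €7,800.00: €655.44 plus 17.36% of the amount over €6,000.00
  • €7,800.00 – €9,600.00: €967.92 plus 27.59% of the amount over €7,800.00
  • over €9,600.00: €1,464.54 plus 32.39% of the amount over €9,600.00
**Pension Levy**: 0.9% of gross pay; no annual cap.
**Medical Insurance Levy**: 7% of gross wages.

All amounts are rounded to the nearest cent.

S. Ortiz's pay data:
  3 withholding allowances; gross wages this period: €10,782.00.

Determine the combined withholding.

Canton Income Tax: taxable = €10,782.00 − 3×€116.00 = €10,434.00
  €1,464.54 + 32.39% × (€10,434.00 − €9,600.00) = €1,464.54 + 32.39% × €834.00 = €1,734.67
Pension Levy: 0.9% × €10,782.00 = €97.04
Medical Insurance Levy: 7% × €10,782.00 = €754.74
Total: €1,734.67 + €97.04 + €754.74 = €2,586.45

€2,586.45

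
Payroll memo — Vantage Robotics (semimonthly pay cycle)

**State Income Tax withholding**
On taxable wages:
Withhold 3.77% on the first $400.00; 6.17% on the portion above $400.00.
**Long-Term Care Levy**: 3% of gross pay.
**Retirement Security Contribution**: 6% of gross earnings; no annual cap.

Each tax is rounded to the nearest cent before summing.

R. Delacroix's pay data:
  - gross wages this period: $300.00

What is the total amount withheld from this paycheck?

State Income Tax: taxable = $300.00
  3.77% × $300.00 = $11.31
Long-Term Care Levy: 3% × $300.00 = $9.00
Retirement Security Contribution: 6% × $300.00 = $18.00
Total: $11.31 + $9.00 + $18.00 = $38.31

$38.31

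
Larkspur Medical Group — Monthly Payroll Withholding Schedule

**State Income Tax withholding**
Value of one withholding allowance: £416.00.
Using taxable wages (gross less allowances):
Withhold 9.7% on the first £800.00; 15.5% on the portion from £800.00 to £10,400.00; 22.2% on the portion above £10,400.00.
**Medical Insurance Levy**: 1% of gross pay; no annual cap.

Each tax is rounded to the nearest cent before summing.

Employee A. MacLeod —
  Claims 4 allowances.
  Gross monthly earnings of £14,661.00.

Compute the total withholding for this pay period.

£2,288.74

State Income Tax: taxable = £14,661.00 − 4×£416.00 = £12,997.00
  £1,565.60 + 22.2% × (£12,997.00 − £10,400.00) = £1,565.60 + 22.2% × £2,597.00 = £2,142.13
Medical Insurance Levy: 1% × £14,661.00 = £146.61
Total: £2,142.13 + £146.61 = £2,288.74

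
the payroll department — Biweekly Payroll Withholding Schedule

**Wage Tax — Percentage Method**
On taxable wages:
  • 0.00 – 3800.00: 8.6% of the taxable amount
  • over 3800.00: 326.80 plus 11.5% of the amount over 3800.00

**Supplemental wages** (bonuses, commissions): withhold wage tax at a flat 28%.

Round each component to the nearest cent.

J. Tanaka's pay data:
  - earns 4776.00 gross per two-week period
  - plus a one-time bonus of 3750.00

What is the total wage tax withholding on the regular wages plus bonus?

1489.04

Wage Tax: taxable = 4776.00
  326.80 + 11.5% × (4776.00 − 3800.00) = 326.80 + 11.5% × 976.00 = 439.04
Supplemental (28% flat on bonus): 28% × 3750.00 = 1050.00
Total wage tax: 439.04 + 1050.00 = 1489.04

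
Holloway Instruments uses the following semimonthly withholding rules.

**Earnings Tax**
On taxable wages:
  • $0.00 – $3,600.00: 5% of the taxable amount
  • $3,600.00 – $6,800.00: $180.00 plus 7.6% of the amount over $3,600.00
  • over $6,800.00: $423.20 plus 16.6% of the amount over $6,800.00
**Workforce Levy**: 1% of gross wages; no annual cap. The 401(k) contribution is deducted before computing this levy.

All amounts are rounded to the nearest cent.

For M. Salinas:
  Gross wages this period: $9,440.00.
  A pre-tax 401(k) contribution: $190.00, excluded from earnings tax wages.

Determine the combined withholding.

Earnings Tax: taxable = $9,440.00 − $190.00 = $9,250.00
  $423.20 + 16.6% × ($9,250.00 − $6,800.00) = $423.20 + 16.6% × $2,450.00 = $829.90
Workforce Levy: 1% × $9,250.00 = $92.50
Total: $829.90 + $92.50 = $922.40

$922.40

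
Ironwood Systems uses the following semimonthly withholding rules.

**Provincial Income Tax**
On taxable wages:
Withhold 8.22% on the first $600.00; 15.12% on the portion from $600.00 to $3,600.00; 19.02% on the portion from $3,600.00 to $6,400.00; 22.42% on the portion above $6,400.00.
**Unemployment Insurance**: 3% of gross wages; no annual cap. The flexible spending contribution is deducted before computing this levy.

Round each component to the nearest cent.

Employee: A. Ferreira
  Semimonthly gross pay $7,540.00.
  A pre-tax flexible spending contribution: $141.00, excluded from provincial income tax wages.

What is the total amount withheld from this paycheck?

Provincial Income Tax: taxable = $7,540.00 − $141.00 = $7,399.00
  $1,035.48 + 22.42% × ($7,399.00 − $6,400.00) = $1,035.48 + 22.42% × $999.00 = $1,259.46
Unemployment Insurance: 3% × $7,399.00 = $221.97
Total: $1,259.46 + $221.97 = $1,481.43

$1,481.43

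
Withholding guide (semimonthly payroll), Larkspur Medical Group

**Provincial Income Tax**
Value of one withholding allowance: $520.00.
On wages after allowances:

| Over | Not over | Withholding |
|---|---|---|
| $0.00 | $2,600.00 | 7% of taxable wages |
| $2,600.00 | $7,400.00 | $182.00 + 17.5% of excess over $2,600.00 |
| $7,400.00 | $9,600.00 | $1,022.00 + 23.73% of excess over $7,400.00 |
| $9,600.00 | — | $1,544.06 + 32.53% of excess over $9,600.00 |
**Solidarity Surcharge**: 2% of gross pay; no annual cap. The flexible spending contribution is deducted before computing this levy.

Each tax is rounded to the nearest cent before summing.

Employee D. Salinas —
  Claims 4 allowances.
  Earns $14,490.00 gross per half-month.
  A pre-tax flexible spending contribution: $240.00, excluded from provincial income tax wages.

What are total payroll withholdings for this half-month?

$2,665.08

Provincial Income Tax: taxable = $14,490.00 − $240.00 − 4×$520.00 = $12,170.00
  $1,544.06 + 32.53% × ($12,170.00 − $9,600.00) = $1,544.06 + 32.53% × $2,570.00 = $2,380.08
Solidarity Surcharge: 2% × $14,250.00 = $285.00
Total: $2,380.08 + $285.00 = $2,665.08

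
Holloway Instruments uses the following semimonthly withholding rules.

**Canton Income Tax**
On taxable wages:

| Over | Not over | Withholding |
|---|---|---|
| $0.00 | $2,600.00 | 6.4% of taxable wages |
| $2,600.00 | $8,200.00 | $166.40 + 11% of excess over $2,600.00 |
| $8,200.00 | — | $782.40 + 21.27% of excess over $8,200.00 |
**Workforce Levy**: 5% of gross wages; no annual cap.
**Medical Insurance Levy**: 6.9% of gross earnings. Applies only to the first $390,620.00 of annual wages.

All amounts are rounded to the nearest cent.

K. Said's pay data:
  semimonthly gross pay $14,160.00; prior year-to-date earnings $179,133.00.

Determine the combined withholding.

Canton Income Tax: taxable = $14,160.00
  $782.40 + 21.27% × ($14,160.00 − $8,200.00) = $782.40 + 21.27% × $5,960.00 = $2,050.09
Workforce Levy: 5% × $14,160.00 = $708.00
Medical Insurance Levy: 6.9% × $14,160.00 = $977.04
Total: $2,050.09 + $708.00 + $977.04 = $3,735.13

$3,735.13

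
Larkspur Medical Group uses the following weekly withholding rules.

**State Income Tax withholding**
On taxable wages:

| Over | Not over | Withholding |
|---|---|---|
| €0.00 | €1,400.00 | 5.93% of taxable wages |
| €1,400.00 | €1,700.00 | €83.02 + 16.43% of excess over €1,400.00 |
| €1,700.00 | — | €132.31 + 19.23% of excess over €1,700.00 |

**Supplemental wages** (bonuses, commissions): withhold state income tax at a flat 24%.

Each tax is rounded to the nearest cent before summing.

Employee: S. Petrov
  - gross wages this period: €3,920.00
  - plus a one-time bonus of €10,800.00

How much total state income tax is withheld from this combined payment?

State Income Tax: taxable = €3,920.00
  €132.31 + 19.23% × (€3,920.00 − €1,700.00) = €132.31 + 19.23% × €2,220.00 = €559.22
Supplemental (24% flat on bonus): 24% × €10,800.00 = €2,592.00
Total state income tax: €559.22 + €2,592.00 = €3,151.22

€3,151.22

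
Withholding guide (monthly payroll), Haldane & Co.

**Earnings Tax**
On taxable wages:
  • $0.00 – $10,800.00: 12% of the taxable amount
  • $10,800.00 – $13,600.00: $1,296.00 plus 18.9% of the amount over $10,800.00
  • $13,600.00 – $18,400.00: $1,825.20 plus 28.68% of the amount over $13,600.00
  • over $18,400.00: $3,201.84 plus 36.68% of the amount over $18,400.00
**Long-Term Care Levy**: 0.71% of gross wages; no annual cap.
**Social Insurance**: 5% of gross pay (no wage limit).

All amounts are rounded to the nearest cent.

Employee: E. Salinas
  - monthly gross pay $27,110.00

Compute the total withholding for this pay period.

$7,944.65

Earnings Tax: taxable = $27,110.00
  $3,201.84 + 36.68% × ($27,110.00 − $18,400.00) = $3,201.84 + 36.68% × $8,710.00 = $6,396.67
Long-Term Care Levy: 0.71% × $27,110.00 = $192.48
Social Insurance: 5% × $27,110.00 = $1,355.50
Total: $6,396.67 + $192.48 + $1,355.50 = $7,944.65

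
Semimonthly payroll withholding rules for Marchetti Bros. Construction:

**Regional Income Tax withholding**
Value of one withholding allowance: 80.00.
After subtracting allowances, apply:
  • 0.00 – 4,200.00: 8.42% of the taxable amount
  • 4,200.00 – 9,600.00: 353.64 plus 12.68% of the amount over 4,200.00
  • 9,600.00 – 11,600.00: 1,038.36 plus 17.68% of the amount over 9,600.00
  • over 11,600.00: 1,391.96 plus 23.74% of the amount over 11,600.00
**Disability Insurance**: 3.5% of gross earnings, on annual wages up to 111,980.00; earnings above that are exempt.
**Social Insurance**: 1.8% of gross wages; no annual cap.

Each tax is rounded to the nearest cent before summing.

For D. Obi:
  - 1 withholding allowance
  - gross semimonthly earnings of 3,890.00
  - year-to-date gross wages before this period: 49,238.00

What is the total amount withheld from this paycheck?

526.97

Regional Income Tax: taxable = 3,890.00 − 1×80.00 = 3,810.00
  8.42% × 3,810.00 = 320.80
Disability Insurance: 3.5% × 3,890.00 = 136.15
Social Insurance: 1.8% × 3,890.00 = 70.02
Total: 320.80 + 136.15 + 70.02 = 526.97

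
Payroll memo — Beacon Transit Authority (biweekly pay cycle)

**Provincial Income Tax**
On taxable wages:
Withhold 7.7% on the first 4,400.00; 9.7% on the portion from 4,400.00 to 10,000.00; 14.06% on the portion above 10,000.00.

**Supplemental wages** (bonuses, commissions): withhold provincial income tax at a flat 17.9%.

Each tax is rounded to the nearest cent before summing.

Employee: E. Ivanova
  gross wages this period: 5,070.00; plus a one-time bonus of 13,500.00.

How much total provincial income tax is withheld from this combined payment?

2,820.29

Provincial Income Tax: taxable = 5,070.00
  338.80 + 9.7% × (5,070.00 − 4,400.00) = 338.80 + 9.7% × 670.00 = 403.79
Supplemental (17.9% flat on bonus): 17.9% × 13,500.00 = 2,416.50
Total provincial income tax: 403.79 + 2,416.50 = 2,820.29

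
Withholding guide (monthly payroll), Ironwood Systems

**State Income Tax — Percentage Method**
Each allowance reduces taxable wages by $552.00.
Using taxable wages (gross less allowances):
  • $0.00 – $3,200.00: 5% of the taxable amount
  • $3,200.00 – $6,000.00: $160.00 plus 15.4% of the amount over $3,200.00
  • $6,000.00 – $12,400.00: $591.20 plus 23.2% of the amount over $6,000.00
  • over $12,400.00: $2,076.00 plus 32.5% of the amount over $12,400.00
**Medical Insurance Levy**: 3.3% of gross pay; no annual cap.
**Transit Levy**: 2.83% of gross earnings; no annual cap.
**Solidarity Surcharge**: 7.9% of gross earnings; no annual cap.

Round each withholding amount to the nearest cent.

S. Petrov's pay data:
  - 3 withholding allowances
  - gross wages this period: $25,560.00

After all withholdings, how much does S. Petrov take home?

$16,159.13

State Income Tax: taxable = $25,560.00 − 3×$552.00 = $23,904.00
  $2,076.00 + 32.5% × ($23,904.00 − $12,400.00) = $2,076.00 + 32.5% × $11,504.00 = $5,814.80
Medical Insurance Levy: 3.3% × $25,560.00 = $843.48
Transit Levy: 2.83% × $25,560.00 = $723.35
Solidarity Surcharge: 7.9% × $25,560.00 = $2,019.24
Total withheld: $5,814.80 + $843.48 + $723.35 + $2,019.24 = $9,400.87
Net pay: $25,560.00 − $9,400.87 = $16,159.13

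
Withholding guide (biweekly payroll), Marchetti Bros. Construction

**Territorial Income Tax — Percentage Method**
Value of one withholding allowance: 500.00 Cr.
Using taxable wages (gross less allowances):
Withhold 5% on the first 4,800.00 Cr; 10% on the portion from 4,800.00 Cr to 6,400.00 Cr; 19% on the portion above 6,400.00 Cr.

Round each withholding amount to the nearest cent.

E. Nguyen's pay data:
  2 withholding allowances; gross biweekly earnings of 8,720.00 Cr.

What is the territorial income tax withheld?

Territorial Income Tax: taxable = 8,720.00 Cr − 2×500.00 Cr = 7,720.00 Cr
  400.00 Cr + 19% × (7,720.00 Cr − 6,400.00 Cr) = 400.00 Cr + 19% × 1,320.00 Cr = 650.80 Cr

650.80 Cr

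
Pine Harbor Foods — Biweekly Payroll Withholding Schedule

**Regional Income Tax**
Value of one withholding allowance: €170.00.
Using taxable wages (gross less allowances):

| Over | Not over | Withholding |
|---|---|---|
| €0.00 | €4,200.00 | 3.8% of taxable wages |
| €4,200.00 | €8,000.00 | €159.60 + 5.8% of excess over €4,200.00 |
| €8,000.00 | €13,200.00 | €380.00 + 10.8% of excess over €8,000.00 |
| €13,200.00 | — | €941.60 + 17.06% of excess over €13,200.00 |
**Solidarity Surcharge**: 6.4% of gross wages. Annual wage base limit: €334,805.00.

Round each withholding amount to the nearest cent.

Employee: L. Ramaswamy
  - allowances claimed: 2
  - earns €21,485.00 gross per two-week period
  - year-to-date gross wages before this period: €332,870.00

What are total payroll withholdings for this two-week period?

Regional Income Tax: taxable = €21,485.00 − 2×€170.00 = €21,145.00
  €941.60 + 17.06% × (€21,145.00 − €13,200.00) = €941.60 + 17.06% × €7,945.00 = €2,297.02
Solidarity Surcharge: cap €334,805.00 − YTD €332,870.00 = €1,935.00 subject; 6.4% × €1,935.00 = €123.84
Total: €2,297.02 + €123.84 = €2,420.86

€2,420.86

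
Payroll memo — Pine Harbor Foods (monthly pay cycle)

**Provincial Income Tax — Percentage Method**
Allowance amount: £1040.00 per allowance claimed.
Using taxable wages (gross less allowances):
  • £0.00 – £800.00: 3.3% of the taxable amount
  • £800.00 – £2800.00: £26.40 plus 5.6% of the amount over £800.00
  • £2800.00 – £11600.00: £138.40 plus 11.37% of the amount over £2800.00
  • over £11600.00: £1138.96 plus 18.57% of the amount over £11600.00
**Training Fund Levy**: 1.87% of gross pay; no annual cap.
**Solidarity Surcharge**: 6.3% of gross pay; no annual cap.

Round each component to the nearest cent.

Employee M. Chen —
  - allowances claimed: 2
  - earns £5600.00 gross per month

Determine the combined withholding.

Provincial Income Tax: taxable = £5600.00 − 2×£1040.00 = £3520.00
  £138.40 + 11.37% × (£3520.00 − £2800.00) = £138.40 + 11.37% × £720.00 = £220.26
Training Fund Levy: 1.87% × £5600.00 = £104.72
Solidarity Surcharge: 6.3% × £5600.00 = £352.80
Total: £220.26 + £104.72 + £352.80 = £677.78

£677.78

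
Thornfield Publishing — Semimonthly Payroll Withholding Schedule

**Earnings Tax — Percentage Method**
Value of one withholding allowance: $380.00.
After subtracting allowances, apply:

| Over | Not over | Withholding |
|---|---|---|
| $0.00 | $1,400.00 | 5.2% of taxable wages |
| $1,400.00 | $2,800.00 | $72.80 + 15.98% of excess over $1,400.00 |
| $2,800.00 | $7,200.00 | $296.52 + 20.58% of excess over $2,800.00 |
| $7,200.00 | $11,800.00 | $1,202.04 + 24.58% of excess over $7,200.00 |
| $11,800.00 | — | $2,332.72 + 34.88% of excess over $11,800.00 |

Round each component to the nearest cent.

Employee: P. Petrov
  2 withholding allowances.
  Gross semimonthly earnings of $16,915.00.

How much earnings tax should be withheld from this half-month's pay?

$3,851.74

Earnings Tax: taxable = $16,915.00 − 2×$380.00 = $16,155.00
  $2,332.72 + 34.88% × ($16,155.00 − $11,800.00) = $2,332.72 + 34.88% × $4,355.00 = $3,851.74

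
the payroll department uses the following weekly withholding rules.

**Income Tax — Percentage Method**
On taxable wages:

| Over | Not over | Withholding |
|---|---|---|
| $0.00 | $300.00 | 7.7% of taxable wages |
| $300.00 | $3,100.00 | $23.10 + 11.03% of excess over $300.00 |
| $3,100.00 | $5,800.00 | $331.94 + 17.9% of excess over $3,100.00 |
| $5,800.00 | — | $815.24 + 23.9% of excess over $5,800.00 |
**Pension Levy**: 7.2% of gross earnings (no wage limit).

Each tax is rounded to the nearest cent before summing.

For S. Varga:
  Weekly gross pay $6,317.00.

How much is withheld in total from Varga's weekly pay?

$1,393.62

Income Tax: taxable = $6,317.00
  $815.24 + 23.9% × ($6,317.00 − $5,800.00) = $815.24 + 23.9% × $517.00 = $938.80
Pension Levy: 7.2% × $6,317.00 = $454.82
Total: $938.80 + $454.82 = $1,393.62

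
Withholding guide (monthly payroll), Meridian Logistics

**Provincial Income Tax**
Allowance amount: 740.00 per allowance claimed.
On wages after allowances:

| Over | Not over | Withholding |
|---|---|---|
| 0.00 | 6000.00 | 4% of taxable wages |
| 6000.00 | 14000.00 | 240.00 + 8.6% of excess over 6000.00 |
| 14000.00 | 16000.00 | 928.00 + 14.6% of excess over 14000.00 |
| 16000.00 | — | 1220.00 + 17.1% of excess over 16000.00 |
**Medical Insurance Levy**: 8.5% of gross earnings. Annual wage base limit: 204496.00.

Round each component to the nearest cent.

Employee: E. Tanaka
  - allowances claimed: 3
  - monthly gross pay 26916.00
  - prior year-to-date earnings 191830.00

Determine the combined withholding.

3783.63

Provincial Income Tax: taxable = 26916.00 − 3×740.00 = 24696.00
  1220.00 + 17.1% × (24696.00 − 16000.00) = 1220.00 + 17.1% × 8696.00 = 2707.02
Medical Insurance Levy: cap 204496.00 − YTD 191830.00 = 12666.00 subject; 8.5% × 12666.00 = 1076.61
Total: 2707.02 + 1076.61 = 3783.63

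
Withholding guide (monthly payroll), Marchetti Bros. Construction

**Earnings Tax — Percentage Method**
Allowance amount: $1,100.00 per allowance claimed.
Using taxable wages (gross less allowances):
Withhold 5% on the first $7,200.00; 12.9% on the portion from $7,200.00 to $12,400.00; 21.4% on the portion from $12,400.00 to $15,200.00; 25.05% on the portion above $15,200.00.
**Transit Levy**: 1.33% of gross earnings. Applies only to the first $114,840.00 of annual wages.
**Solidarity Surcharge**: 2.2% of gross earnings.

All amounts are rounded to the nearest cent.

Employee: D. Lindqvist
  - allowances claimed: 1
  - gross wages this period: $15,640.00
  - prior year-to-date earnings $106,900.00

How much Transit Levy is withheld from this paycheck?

Transit Levy: cap $114,840.00 − YTD $106,900.00 = $7,940.00 subject; 1.33% × $7,940.00 = $105.60

$105.60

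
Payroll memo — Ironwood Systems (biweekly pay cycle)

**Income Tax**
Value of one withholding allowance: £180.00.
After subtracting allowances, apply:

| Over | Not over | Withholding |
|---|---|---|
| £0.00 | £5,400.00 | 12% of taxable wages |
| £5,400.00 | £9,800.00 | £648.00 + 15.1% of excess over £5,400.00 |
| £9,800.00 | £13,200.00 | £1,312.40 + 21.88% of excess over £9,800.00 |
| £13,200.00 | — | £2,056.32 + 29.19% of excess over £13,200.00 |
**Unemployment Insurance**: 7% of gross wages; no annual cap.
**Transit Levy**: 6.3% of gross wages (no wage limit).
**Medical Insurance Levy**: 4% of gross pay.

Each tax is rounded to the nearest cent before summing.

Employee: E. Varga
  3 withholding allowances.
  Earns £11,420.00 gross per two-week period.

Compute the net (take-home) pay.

Income Tax: taxable = £11,420.00 − 3×£180.00 = £10,880.00
  £1,312.40 + 21.88% × (£10,880.00 − £9,800.00) = £1,312.40 + 21.88% × £1,080.00 = £1,548.70
Unemployment Insurance: 7% × £11,420.00 = £799.40
Transit Levy: 6.3% × £11,420.00 = £719.46
Medical Insurance Levy: 4% × £11,420.00 = £456.80
Total withheld: £1,548.70 + £799.40 + £719.46 + £456.80 = £3,524.36
Net pay: £11,420.00 − £3,524.36 = £7,895.64

£7,895.64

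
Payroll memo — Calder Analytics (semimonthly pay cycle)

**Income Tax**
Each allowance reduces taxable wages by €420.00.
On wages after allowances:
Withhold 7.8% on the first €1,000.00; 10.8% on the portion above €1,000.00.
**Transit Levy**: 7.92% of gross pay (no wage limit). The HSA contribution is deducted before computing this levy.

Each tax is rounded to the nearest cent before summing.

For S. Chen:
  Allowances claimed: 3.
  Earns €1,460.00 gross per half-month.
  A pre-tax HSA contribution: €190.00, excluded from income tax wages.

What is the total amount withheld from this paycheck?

Income Tax: taxable = €1,460.00 − €190.00 − 3×€420.00 = €10.00
  7.8% × €10.00 = €0.78
Transit Levy: 7.92% × €1,270.00 = €100.58
Total: €0.78 + €100.58 = €101.36

€101.36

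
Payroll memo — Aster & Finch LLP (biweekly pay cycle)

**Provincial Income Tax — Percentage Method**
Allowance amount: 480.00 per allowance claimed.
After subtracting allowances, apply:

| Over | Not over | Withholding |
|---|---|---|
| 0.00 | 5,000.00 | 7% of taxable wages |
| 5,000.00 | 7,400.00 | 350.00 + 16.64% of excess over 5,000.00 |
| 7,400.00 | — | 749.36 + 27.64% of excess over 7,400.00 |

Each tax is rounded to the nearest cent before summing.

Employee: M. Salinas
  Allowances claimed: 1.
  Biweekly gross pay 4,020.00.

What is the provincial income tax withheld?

247.80

Provincial Income Tax: taxable = 4,020.00 − 1×480.00 = 3,540.00
  7% × 3,540.00 = 247.80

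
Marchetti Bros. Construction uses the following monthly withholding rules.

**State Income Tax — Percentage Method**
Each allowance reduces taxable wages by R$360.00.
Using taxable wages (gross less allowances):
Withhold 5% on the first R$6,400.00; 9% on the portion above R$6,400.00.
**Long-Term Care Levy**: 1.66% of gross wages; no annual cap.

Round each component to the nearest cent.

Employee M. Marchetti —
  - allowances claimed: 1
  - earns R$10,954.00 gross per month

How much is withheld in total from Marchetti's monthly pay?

R$879.30

State Income Tax: taxable = R$10,954.00 − 1×R$360.00 = R$10,594.00
  R$320.00 + 9% × (R$10,594.00 − R$6,400.00) = R$320.00 + 9% × R$4,194.00 = R$697.46
Long-Term Care Levy: 1.66% × R$10,954.00 = R$181.84
Total: R$697.46 + R$181.84 = R$879.30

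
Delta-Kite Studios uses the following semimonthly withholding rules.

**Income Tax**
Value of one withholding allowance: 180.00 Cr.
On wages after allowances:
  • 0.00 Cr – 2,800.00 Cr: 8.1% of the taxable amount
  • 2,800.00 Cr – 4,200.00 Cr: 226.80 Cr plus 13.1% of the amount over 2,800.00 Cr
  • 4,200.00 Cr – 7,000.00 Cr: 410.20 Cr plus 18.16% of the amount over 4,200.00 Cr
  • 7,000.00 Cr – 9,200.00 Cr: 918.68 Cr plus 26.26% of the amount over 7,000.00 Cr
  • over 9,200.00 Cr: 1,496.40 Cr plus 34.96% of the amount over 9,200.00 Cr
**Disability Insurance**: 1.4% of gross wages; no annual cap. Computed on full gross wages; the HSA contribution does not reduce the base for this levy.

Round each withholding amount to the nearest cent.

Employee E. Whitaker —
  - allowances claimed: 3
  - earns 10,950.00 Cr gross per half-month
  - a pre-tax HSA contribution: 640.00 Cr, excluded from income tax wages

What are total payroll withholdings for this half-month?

Income Tax: taxable = 10,950.00 Cr − 640.00 Cr − 3×180.00 Cr = 9,770.00 Cr
  1,496.40 Cr + 34.96% × (9,770.00 Cr − 9,200.00 Cr) = 1,496.40 Cr + 34.96% × 570.00 Cr = 1,695.67 Cr
Disability Insurance: 1.4% × 10,950.00 Cr = 153.30 Cr
Total: 1,695.67 Cr + 153.30 Cr = 1,848.97 Cr

1,848.97 Cr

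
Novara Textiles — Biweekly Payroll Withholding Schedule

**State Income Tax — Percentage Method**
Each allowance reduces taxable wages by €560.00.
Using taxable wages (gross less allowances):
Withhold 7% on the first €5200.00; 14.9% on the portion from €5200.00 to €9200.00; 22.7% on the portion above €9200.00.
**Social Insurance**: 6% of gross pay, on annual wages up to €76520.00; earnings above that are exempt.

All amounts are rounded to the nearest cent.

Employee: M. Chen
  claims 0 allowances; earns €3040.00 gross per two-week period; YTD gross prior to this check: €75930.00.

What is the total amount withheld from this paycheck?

State Income Tax: taxable = €3040.00
  7% × €3040.00 = €212.80
Social Insurance: cap €76520.00 − YTD €75930.00 = €590.00 subject; 6% × €590.00 = €35.40
Total: €212.80 + €35.40 = €248.20

€248.20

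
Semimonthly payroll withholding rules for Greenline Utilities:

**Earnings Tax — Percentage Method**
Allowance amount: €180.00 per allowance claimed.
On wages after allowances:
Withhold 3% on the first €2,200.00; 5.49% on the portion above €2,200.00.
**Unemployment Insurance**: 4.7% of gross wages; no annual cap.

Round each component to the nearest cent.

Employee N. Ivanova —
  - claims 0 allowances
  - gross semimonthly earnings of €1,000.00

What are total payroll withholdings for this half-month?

Earnings Tax: taxable = €1,000.00
  3% × €1,000.00 = €30.00
Unemployment Insurance: 4.7% × €1,000.00 = €47.00
Total: €30.00 + €47.00 = €77.00

€77.00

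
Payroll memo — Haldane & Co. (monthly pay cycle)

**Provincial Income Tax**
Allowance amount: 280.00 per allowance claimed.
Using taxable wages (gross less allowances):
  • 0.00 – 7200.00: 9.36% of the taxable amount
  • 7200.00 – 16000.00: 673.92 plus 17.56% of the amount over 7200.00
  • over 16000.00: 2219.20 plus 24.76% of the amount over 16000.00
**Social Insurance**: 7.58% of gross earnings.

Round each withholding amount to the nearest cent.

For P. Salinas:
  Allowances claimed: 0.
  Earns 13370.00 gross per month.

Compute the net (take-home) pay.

10599.18

Provincial Income Tax: taxable = 13370.00
  673.92 + 17.56% × (13370.00 − 7200.00) = 673.92 + 17.56% × 6170.00 = 1757.37
Social Insurance: 7.58% × 13370.00 = 1013.45
Total withheld: 1757.37 + 1013.45 = 2770.82
Net pay: 13370.00 − 2770.82 = 10599.18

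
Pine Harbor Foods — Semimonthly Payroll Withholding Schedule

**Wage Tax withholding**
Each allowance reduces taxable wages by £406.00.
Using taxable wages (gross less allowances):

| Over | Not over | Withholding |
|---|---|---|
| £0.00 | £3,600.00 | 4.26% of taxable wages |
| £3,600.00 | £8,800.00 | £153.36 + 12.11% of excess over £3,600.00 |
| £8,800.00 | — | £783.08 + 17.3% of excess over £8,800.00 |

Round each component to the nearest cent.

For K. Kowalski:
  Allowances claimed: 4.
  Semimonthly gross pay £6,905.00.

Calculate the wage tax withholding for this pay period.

£356.93

Wage Tax: taxable = £6,905.00 − 4×£406.00 = £5,281.00
  £153.36 + 12.11% × (£5,281.00 − £3,600.00) = £153.36 + 12.11% × £1,681.00 = £356.93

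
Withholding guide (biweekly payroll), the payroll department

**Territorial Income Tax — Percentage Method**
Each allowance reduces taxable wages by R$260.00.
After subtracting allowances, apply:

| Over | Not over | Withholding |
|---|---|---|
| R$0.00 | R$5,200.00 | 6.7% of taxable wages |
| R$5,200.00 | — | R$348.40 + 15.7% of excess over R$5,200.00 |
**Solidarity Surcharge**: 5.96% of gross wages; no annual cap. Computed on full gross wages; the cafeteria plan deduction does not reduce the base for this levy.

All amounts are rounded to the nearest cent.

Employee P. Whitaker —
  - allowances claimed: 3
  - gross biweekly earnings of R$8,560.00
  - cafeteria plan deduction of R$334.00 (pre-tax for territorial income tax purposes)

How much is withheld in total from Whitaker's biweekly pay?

Territorial Income Tax: taxable = R$8,560.00 − R$334.00 − 3×R$260.00 = R$7,446.00
  R$348.40 + 15.7% × (R$7,446.00 − R$5,200.00) = R$348.40 + 15.7% × R$2,246.00 = R$701.02
Solidarity Surcharge: 5.96% × R$8,560.00 = R$510.18
Total: R$701.02 + R$510.18 = R$1,211.20

R$1,211.20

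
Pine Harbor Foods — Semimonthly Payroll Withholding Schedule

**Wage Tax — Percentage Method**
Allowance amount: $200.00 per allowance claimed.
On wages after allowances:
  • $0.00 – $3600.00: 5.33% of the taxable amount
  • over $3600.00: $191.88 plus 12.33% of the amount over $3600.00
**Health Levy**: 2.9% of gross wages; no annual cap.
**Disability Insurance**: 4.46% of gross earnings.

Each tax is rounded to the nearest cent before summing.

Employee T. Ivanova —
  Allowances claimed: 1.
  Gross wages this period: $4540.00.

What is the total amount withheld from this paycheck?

Wage Tax: taxable = $4540.00 − 1×$200.00 = $4340.00
  $191.88 + 12.33% × ($4340.00 − $3600.00) = $191.88 + 12.33% × $740.00 = $283.12
Health Levy: 2.9% × $4540.00 = $131.66
Disability Insurance: 4.46% × $4540.00 = $202.48
Total: $283.12 + $131.66 + $202.48 = $617.26

$617.26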